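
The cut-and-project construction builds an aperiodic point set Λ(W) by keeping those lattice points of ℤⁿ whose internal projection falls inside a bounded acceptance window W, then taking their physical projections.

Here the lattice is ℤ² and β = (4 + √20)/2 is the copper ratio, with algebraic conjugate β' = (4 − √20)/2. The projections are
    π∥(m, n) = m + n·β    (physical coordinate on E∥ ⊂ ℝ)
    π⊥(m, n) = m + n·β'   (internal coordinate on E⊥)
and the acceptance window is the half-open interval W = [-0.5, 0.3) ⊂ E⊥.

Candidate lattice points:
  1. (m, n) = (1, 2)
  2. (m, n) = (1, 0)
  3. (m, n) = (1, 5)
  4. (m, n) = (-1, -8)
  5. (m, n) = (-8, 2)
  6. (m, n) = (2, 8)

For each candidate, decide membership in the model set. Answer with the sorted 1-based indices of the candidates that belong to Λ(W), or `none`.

3, 6

Numerically β ≈ 4.236068 and β' = −1/β ≈ -0.236068.
#1 (1,2): internal coord 1 + (2)·β' = +0.527864; +0.527864 ∉ [-0.5, 0.3) → out
#2 (1,0): internal coord 1 + (0)·β' = +1.000000; +1.000000 ∉ [-0.5, 0.3) → out
#3 (1,5): internal coord 1 + (5)·β' = -0.180340; -0.180340 ∈ [-0.5, 0.3) → IN Λ
#4 (-1,-8): internal coord -1 + (-8)·β' = +0.888544; +0.888544 ∉ [-0.5, 0.3) → out
#5 (-8,2): internal coord -8 + (2)·β' = -8.472136; -8.472136 ∉ [-0.5, 0.3) → out
#6 (2,8): internal coord 2 + (8)·β' = +0.111456; +0.111456 ∈ [-0.5, 0.3) → IN Λ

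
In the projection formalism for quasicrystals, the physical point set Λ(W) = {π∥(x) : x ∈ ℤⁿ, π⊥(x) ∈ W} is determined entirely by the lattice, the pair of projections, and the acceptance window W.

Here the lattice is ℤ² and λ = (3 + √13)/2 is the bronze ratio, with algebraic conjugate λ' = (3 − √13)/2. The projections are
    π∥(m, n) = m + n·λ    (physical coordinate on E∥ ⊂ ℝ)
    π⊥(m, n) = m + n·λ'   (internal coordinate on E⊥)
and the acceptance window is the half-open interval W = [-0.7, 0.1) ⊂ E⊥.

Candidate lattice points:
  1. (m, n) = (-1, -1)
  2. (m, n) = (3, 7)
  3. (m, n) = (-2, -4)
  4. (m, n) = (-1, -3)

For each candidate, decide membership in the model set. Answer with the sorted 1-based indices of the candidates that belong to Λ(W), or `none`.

1, 4

Compute λ' = (3−√13)/2 = -0.3028, so π⊥(m,n) = m -0.3028·n.
candidate 1: (m,n)=(-1,-1) → π∥ = -1-1·λ ≈ -4.3028, π⊥ = -1-1·λ' ≈ -0.6972 ∈ [-0.7, 0.1) ⇒ IN Λ
candidate 2: (m,n)=(3,7) → π∥ = 3+7·λ ≈ 26.1194, π⊥ = 3+7·λ' ≈ 0.8806 ∉ [-0.7, 0.1) ⇒ out
candidate 3: (m,n)=(-2,-4) → π∥ = -2-4·λ ≈ -15.2111, π⊥ = -2-4·λ' ≈ -0.7889 ∉ [-0.7, 0.1) ⇒ out
candidate 4: (m,n)=(-1,-3) → π∥ = -1-3·λ ≈ -10.9083, π⊥ = -1-3·λ' ≈ -0.0917 ∈ [-0.7, 0.1) ⇒ IN Λ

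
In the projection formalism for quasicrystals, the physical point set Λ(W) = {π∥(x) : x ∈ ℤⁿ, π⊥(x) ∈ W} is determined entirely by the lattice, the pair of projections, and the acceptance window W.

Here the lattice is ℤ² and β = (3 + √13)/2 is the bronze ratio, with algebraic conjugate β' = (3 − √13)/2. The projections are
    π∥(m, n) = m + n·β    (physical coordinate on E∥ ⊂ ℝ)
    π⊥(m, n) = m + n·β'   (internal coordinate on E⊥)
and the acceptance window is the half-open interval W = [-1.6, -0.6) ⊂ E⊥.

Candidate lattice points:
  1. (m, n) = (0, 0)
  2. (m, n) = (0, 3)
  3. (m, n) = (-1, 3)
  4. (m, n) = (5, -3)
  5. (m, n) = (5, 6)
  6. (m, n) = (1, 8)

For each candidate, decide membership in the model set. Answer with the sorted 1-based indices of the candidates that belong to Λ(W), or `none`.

β' = (3−√13)/2 ≈ -0.30278.
#1 (0,0): internal coord 0 + (0)·β' = +0.00000; +0.00000 ∉ [-1.6, -0.6) → out
#2 (0,3): internal coord 0 + (3)·β' = -0.90833; -0.90833 ∈ [-1.6, -0.6) → IN Λ
#3 (-1,3): internal coord -1 + (3)·β' = -1.90833; -1.90833 ∉ [-1.6, -0.6) → out
#4 (5,-3): internal coord 5 + (-3)·β' = +5.90833; +5.90833 ∉ [-1.6, -0.6) → out
#5 (5,6): internal coord 5 + (6)·β' = +3.18335; +3.18335 ∉ [-1.6, -0.6) → out
#6 (1,8): internal coord 1 + (8)·β' = -1.42221; -1.42221 ∈ [-1.6, -0.6) → IN Λ

2, 6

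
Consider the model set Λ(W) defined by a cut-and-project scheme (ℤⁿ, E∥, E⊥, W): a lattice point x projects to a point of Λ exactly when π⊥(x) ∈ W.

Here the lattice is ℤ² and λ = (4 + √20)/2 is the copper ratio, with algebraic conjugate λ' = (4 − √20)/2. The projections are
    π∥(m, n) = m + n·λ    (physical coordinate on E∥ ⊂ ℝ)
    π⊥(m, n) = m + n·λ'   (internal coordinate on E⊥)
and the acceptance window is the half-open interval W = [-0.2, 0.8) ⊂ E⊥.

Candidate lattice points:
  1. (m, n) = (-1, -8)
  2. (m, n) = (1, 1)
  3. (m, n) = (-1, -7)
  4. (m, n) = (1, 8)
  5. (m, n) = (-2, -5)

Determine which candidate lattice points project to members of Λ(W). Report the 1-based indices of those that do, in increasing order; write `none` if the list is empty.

Compute λ' = (4−√20)/2 = -0.236068, so π⊥(m,n) = m -0.236068·n.
candidate 1: (m,n)=(-1,-8) → π∥ = -1-8·λ ≈ -34.888544, π⊥ = -1-8·λ' ≈ 0.888544 ∉ [-0.2, 0.8) ⇒ out
candidate 2: (m,n)=(1,1) → π∥ = 1+1·λ ≈ 5.236068, π⊥ = 1+1·λ' ≈ 0.763932 ∈ [-0.2, 0.8) ⇒ IN Λ
candidate 3: (m,n)=(-1,-7) → π∥ = -1-7·λ ≈ -30.652476, π⊥ = -1-7·λ' ≈ 0.652476 ∈ [-0.2, 0.8) ⇒ IN Λ
candidate 4: (m,n)=(1,8) → π∥ = 1+8·λ ≈ 34.888544, π⊥ = 1+8·λ' ≈ -0.888544 ∉ [-0.2, 0.8) ⇒ out
candidate 5: (m,n)=(-2,-5) → π∥ = -2-5·λ ≈ -23.180340, π⊥ = -2-5·λ' ≈ -0.819660 ∉ [-0.2, 0.8) ⇒ out

2, 3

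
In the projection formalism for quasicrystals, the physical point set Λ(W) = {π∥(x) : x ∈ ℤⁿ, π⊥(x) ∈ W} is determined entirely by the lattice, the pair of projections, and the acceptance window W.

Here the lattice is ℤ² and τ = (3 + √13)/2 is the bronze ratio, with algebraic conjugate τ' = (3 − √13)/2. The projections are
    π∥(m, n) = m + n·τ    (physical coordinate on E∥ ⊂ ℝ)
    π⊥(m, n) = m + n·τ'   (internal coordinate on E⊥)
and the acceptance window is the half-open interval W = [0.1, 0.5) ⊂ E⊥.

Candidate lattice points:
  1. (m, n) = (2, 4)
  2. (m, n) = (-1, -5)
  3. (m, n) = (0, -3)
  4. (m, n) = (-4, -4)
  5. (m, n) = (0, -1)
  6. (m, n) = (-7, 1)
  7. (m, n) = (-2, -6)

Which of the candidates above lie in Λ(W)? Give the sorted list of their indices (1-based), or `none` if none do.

Numerically τ ≈ 3.30278 and τ' = −1/τ ≈ -0.30278.
candidate 1: (m,n)=(2,4) → π∥ = 2+4·τ ≈ 15.21110, π⊥ = 2+4·τ' ≈ 0.78890 ∉ [0.1, 0.5) ⇒ out
candidate 2: (m,n)=(-1,-5) → π∥ = -1-5·τ ≈ -17.51388, π⊥ = -1-5·τ' ≈ 0.51388 ∉ [0.1, 0.5) ⇒ out
candidate 3: (m,n)=(0,-3) → π∥ = 0-3·τ ≈ -9.90833, π⊥ = 0-3·τ' ≈ 0.90833 ∉ [0.1, 0.5) ⇒ out
candidate 4: (m,n)=(-4,-4) → π∥ = -4-4·τ ≈ -17.21110, π⊥ = -4-4·τ' ≈ -2.78890 ∉ [0.1, 0.5) ⇒ out
candidate 5: (m,n)=(0,-1) → π∥ = 0-1·τ ≈ -3.30278, π⊥ = 0-1·τ' ≈ 0.30278 ∈ [0.1, 0.5) ⇒ IN Λ
candidate 6: (m,n)=(-7,1) → π∥ = -7+1·τ ≈ -3.69722, π⊥ = -7+1·τ' ≈ -7.30278 ∉ [0.1, 0.5) ⇒ out
candidate 7: (m,n)=(-2,-6) → π∥ = -2-6·τ ≈ -21.81665, π⊥ = -2-6·τ' ≈ -0.18335 ∉ [0.1, 0.5) ⇒ out

5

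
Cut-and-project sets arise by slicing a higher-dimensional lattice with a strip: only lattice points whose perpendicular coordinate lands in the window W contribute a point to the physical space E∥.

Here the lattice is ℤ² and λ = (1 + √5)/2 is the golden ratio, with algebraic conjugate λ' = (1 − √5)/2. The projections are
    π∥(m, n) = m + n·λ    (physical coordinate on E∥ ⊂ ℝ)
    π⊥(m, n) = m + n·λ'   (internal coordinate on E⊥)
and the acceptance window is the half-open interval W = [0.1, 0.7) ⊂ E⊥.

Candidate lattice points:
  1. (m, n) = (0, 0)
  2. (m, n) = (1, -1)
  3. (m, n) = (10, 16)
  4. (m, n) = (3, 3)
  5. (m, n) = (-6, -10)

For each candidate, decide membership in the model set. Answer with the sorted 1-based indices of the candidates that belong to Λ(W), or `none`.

Numerically λ ≈ 1.618034 and λ' = −1/λ ≈ -0.618034.
candidate 1: (m,n)=(0,0) → π∥ = 0+0·λ ≈ 0.000000, π⊥ = 0+0·λ' ≈ 0.000000 ∉ [0.1, 0.7) ⇒ out
candidate 2: (m,n)=(1,-1) → π∥ = 1-1·λ ≈ -0.618034, π⊥ = 1-1·λ' ≈ 1.618034 ∉ [0.1, 0.7) ⇒ out
candidate 3: (m,n)=(10,16) → π∥ = 10+16·λ ≈ 35.888544, π⊥ = 10+16·λ' ≈ 0.111456 ∈ [0.1, 0.7) ⇒ IN Λ
candidate 4: (m,n)=(3,3) → π∥ = 3+3·λ ≈ 7.854102, π⊥ = 3+3·λ' ≈ 1.145898 ∉ [0.1, 0.7) ⇒ out
candidate 5: (m,n)=(-6,-10) → π∥ = -6-10·λ ≈ -22.180340, π⊥ = -6-10·λ' ≈ 0.180340 ∈ [0.1, 0.7) ⇒ IN Λ

3, 5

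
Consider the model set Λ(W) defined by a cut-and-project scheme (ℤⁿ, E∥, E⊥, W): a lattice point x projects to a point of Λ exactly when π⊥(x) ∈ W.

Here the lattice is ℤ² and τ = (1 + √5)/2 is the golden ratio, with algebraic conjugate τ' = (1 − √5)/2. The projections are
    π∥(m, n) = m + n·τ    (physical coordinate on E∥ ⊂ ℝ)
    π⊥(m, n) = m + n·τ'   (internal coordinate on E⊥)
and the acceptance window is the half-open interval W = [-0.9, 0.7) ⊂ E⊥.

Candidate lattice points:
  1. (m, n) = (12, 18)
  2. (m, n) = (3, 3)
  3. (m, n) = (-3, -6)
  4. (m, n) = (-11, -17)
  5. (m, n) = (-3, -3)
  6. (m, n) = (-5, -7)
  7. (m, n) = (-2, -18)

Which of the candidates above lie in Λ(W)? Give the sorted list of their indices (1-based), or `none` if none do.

4, 6

Numerically τ ≈ 1.6180 and τ' = −1/τ ≈ -0.6180.
[1] lift (12,18): star map gives 0.8754; window check -0.9 ≤ 0.8754 < 0.7 is false → out
[2] lift (3,3): star map gives 1.1459; window check -0.9 ≤ 1.1459 < 0.7 is false → out
[3] lift (-3,-6): star map gives 0.7082; window check -0.9 ≤ 0.7082 < 0.7 is false → out
[4] lift (-11,-17): star map gives -0.4934; window check -0.9 ≤ -0.4934 < 0.7 is true → IN Λ
[5] lift (-3,-3): star map gives -1.1459; window check -0.9 ≤ -1.1459 < 0.7 is false → out
[6] lift (-5,-7): star map gives -0.6738; window check -0.9 ≤ -0.6738 < 0.7 is true → IN Λ
[7] lift (-2,-18): star map gives 9.1246; window check -0.9 ≤ 9.1246 < 0.7 is false → out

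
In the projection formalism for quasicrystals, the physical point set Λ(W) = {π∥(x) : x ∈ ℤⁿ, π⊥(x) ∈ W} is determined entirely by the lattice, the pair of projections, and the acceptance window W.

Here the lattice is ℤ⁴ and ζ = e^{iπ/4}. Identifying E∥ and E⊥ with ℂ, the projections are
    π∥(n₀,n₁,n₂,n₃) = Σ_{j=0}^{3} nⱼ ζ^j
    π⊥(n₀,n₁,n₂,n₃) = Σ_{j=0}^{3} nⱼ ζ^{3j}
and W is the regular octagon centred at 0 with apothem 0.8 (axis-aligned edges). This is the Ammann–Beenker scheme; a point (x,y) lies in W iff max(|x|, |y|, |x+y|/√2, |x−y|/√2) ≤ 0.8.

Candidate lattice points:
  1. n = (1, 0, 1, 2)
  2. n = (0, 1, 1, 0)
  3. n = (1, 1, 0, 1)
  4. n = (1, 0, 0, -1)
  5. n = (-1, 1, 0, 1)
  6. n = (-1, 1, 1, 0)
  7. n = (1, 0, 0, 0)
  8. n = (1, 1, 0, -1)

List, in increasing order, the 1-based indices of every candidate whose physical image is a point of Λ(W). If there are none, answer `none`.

2, 4, 8

Internal map: ζ^{3j} for j=0..3 gives (1,0), (−√2/2,√2/2), (0,−1), (√2/2,√2/2).
#1 (1, 0, 1, 2): internal (2.4142, 0.4142); octagon support 2.4142 vs apothem 0.8 → ∉ W
#2 (0, 1, 1, 0): internal (-0.7071, -0.2929); octagon support 0.7071 vs apothem 0.8 → ∈ W
#3 (1, 1, 0, 1): internal (1.0000, 1.4142); octagon support 1.7071 vs apothem 0.8 → ∉ W
#4 (1, 0, 0, -1): internal (0.2929, -0.7071); octagon support 0.7071 vs apothem 0.8 → ∈ W
#5 (-1, 1, 0, 1): internal (-1.0000, 1.4142); octagon support 1.7071 vs apothem 0.8 → ∉ W
#6 (-1, 1, 1, 0): internal (-1.7071, -0.2929); octagon support 1.7071 vs apothem 0.8 → ∉ W
#7 (1, 0, 0, 0): internal (1.0000, 0.0000); octagon support 1.0000 vs apothem 0.8 → ∉ W
#8 (1, 1, 0, -1): internal (-0.4142, 0.0000); octagon support 0.4142 vs apothem 0.8 → ∈ W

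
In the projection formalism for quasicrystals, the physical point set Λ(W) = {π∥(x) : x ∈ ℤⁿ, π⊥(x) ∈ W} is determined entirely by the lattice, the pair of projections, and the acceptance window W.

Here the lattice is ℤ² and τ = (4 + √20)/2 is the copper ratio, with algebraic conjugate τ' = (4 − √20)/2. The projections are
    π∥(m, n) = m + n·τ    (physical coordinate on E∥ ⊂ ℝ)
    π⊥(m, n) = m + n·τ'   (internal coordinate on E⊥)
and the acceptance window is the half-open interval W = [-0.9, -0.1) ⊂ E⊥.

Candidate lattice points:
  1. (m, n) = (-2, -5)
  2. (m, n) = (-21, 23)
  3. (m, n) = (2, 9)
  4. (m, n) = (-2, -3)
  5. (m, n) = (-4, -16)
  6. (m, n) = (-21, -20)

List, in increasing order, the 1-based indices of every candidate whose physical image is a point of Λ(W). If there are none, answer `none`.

τ' = (4−√20)/2 ≈ -0.2361.
#1 (-2,-5): internal coord -2 + (-5)·τ' = -0.8197; -0.8197 ∈ [-0.9, -0.1) → IN Λ
#2 (-21,23): internal coord -21 + (23)·τ' = -26.4296; -26.4296 ∉ [-0.9, -0.1) → out
#3 (2,9): internal coord 2 + (9)·τ' = -0.1246; -0.1246 ∈ [-0.9, -0.1) → IN Λ
#4 (-2,-3): internal coord -2 + (-3)·τ' = -1.2918; -1.2918 ∉ [-0.9, -0.1) → out
#5 (-4,-16): internal coord -4 + (-16)·τ' = -0.2229; -0.2229 ∈ [-0.9, -0.1) → IN Λ
#6 (-21,-20): internal coord -21 + (-20)·τ' = -16.2786; -16.2786 ∉ [-0.9, -0.1) → out

1, 3, 5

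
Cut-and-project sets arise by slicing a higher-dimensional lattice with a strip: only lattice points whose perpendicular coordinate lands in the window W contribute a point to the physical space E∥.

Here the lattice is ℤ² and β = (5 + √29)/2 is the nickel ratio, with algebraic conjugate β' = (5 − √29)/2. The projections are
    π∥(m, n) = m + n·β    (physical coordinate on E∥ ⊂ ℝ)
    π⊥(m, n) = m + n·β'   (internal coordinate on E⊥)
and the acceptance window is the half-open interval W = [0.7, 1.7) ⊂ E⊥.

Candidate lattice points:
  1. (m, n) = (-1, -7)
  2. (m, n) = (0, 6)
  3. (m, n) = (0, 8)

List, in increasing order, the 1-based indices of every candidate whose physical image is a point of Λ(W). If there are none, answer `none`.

none

Numerically β ≈ 5.1926 and β' = −1/β ≈ -0.1926.
#1 (-1,-7): internal coord -1 + (-7)·β' = +0.3481; +0.3481 ∉ [0.7, 1.7) → out
#2 (0,6): internal coord 0 + (6)·β' = -1.1555; -1.1555 ∉ [0.7, 1.7) → out
#3 (0,8): internal coord 0 + (8)·β' = -1.5407; -1.5407 ∉ [0.7, 1.7) → out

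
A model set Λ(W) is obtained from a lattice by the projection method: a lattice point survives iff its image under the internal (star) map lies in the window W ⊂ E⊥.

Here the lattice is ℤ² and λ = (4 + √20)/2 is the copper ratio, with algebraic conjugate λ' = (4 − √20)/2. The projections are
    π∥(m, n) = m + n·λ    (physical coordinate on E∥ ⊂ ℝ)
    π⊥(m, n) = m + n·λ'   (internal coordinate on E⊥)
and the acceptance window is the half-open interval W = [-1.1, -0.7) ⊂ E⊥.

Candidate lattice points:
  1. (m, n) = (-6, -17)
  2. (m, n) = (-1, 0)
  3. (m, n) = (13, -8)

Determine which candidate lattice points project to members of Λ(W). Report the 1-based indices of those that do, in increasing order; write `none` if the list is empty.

Numerically λ ≈ 4.2361 and λ' = −1/λ ≈ -0.2361.
candidate 1: (m,n)=(-6,-17) → π∥ = -6-17·λ ≈ -78.0132, π⊥ = -6-17·λ' ≈ -1.9868 ∉ [-1.1, -0.7) ⇒ out
candidate 2: (m,n)=(-1,0) → π∥ = -1+0·λ ≈ -1.0000, π⊥ = -1+0·λ' ≈ -1.0000 ∈ [-1.1, -0.7) ⇒ IN Λ
candidate 3: (m,n)=(13,-8) → π∥ = 13-8·λ ≈ -20.8885, π⊥ = 13-8·λ' ≈ 14.8885 ∉ [-1.1, -0.7) ⇒ out

2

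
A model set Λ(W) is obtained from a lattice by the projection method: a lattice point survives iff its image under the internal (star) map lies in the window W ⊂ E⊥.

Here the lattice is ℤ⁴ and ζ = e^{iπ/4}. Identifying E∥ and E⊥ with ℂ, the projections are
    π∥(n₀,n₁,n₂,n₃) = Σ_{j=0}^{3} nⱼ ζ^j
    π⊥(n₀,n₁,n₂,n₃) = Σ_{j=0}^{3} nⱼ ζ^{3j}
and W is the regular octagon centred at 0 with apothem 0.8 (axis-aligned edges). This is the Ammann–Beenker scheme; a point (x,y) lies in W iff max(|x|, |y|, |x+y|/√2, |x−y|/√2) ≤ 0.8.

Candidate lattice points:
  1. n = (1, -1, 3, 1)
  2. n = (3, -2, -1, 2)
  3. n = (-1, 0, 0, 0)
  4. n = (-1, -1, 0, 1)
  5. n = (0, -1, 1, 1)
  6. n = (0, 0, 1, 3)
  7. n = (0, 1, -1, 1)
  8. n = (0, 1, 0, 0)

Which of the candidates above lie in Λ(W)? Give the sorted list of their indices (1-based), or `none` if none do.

4

With ζ = e^{iπ/4} the internal vectors are ζ^0,ζ^3,ζ^6,ζ^9.
#1 (1, -1, 3, 1): internal (2.414214, -3.000000); octagon support 3.828427 vs apothem 0.8 → ∉ W
#2 (3, -2, -1, 2): internal (5.828427, 1.000000); octagon support 5.828427 vs apothem 0.8 → ∉ W
#3 (-1, 0, 0, 0): internal (-1.000000, 0.000000); octagon support 1.000000 vs apothem 0.8 → ∉ W
#4 (-1, -1, 0, 1): internal (0.414214, 0.000000); octagon support 0.414214 vs apothem 0.8 → ∈ W
#5 (0, -1, 1, 1): internal (1.414214, -1.000000); octagon support 1.707107 vs apothem 0.8 → ∉ W
#6 (0, 0, 1, 3): internal (2.121320, 1.121320); octagon support 2.292893 vs apothem 0.8 → ∉ W
#7 (0, 1, -1, 1): internal (0.000000, 2.414214); octagon support 2.414214 vs apothem 0.8 → ∉ W
#8 (0, 1, 0, 0): internal (-0.707107, 0.707107); octagon support 1.000000 vs apothem 0.8 → ∉ W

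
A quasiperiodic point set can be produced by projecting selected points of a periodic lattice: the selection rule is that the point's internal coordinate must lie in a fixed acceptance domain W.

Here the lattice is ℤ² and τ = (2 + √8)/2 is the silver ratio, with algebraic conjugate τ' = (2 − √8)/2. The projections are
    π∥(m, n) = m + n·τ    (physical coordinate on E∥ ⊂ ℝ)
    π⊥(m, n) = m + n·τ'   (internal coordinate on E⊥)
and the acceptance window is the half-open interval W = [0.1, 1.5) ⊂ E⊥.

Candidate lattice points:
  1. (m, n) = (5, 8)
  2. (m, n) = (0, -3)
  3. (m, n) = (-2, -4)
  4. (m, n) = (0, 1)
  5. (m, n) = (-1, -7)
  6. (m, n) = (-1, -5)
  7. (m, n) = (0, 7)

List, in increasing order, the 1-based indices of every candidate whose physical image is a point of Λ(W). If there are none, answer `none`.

τ' = (2−√8)/2 ≈ -0.41421.
candidate 1: (m,n)=(5,8) → π∥ = 5+8·τ ≈ 24.31371, π⊥ = 5+8·τ' ≈ 1.68629 ∉ [0.1, 1.5) ⇒ out
candidate 2: (m,n)=(0,-3) → π∥ = 0-3·τ ≈ -7.24264, π⊥ = 0-3·τ' ≈ 1.24264 ∈ [0.1, 1.5) ⇒ IN Λ
candidate 3: (m,n)=(-2,-4) → π∥ = -2-4·τ ≈ -11.65685, π⊥ = -2-4·τ' ≈ -0.34315 ∉ [0.1, 1.5) ⇒ out
candidate 4: (m,n)=(0,1) → π∥ = 0+1·τ ≈ 2.41421, π⊥ = 0+1·τ' ≈ -0.41421 ∉ [0.1, 1.5) ⇒ out
candidate 5: (m,n)=(-1,-7) → π∥ = -1-7·τ ≈ -17.89949, π⊥ = -1-7·τ' ≈ 1.89949 ∉ [0.1, 1.5) ⇒ out
candidate 6: (m,n)=(-1,-5) → π∥ = -1-5·τ ≈ -13.07107, π⊥ = -1-5·τ' ≈ 1.07107 ∈ [0.1, 1.5) ⇒ IN Λ
candidate 7: (m,n)=(0,7) → π∥ = 0+7·τ ≈ 16.89949, π⊥ = 0+7·τ' ≈ -2.89949 ∉ [0.1, 1.5) ⇒ out

2, 6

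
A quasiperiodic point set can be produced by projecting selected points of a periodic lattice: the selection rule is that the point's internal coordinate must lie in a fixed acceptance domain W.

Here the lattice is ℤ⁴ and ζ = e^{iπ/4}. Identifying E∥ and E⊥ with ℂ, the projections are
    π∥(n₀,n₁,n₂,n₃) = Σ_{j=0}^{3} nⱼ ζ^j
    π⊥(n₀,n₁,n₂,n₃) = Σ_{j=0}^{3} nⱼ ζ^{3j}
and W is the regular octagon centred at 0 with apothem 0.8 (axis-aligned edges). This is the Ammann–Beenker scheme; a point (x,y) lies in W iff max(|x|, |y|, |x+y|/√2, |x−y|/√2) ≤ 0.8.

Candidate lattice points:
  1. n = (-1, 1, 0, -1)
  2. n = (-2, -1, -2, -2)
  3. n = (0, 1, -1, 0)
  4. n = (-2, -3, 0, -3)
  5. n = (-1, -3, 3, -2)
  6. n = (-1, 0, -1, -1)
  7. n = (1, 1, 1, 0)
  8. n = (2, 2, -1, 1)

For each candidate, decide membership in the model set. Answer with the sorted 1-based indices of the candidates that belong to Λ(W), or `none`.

7

Internal map: ζ^{3j} for j=0..3 gives (1,0), (−√2/2,√2/2), (0,−1), (√2/2,√2/2).
#1 (-1, 1, 0, -1): internal (-2.41421, 0.00000); octagon support 2.41421 vs apothem 0.8 → ∉ W
#2 (-2, -1, -2, -2): internal (-2.70711, -0.12132); octagon support 2.70711 vs apothem 0.8 → ∉ W
#3 (0, 1, -1, 0): internal (-0.70711, 1.70711); octagon support 1.70711 vs apothem 0.8 → ∉ W
#4 (-2, -3, 0, -3): internal (-2.00000, -4.24264); octagon support 4.41421 vs apothem 0.8 → ∉ W
#5 (-1, -3, 3, -2): internal (-0.29289, -6.53553); octagon support 6.53553 vs apothem 0.8 → ∉ W
#6 (-1, 0, -1, -1): internal (-1.70711, 0.29289); octagon support 1.70711 vs apothem 0.8 → ∉ W
#7 (1, 1, 1, 0): internal (0.29289, -0.29289); octagon support 0.41421 vs apothem 0.8 → ∈ W
#8 (2, 2, -1, 1): internal (1.29289, 3.12132); octagon support 3.12132 vs apothem 0.8 → ∉ W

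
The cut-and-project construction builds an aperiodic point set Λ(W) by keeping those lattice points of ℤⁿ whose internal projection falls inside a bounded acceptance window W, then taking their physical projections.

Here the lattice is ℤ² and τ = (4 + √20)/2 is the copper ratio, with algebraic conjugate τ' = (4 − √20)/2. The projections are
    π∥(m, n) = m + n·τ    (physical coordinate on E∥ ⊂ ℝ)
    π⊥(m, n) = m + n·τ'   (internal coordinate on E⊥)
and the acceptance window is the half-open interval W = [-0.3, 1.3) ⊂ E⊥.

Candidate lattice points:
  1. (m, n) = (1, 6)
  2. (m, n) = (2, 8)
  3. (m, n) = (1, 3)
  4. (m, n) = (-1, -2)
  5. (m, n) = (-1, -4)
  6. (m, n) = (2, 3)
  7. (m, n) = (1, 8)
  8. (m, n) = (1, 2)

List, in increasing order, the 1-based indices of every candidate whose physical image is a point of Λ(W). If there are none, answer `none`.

Numerically τ ≈ 4.236068 and τ' = −1/τ ≈ -0.236068.
#1 (1,6): internal coord 1 + (6)·τ' = -0.416408; -0.416408 ∉ [-0.3, 1.3) → out
#2 (2,8): internal coord 2 + (8)·τ' = +0.111456; +0.111456 ∈ [-0.3, 1.3) → IN Λ
#3 (1,3): internal coord 1 + (3)·τ' = +0.291796; +0.291796 ∈ [-0.3, 1.3) → IN Λ
#4 (-1,-2): internal coord -1 + (-2)·τ' = -0.527864; -0.527864 ∉ [-0.3, 1.3) → out
#5 (-1,-4): internal coord -1 + (-4)·τ' = -0.055728; -0.055728 ∈ [-0.3, 1.3) → IN Λ
#6 (2,3): internal coord 2 + (3)·τ' = +1.291796; +1.291796 ∈ [-0.3, 1.3) → IN Λ
#7 (1,8): internal coord 1 + (8)·τ' = -0.888544; -0.888544 ∉ [-0.3, 1.3) → out
#8 (1,2): internal coord 1 + (2)·τ' = +0.527864; +0.527864 ∈ [-0.3, 1.3) → IN Λ

2, 3, 5, 6, 8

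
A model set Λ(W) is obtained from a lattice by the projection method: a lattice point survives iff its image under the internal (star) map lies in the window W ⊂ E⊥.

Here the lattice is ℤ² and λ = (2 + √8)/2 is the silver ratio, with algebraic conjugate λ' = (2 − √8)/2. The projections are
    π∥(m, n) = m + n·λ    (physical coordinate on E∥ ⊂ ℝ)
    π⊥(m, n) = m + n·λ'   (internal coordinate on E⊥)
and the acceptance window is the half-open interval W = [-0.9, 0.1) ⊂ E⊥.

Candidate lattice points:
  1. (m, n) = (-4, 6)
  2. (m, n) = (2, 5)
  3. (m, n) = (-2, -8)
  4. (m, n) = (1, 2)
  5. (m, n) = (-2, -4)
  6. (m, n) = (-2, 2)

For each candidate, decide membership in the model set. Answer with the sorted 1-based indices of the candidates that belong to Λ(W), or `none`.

2, 5

λ' = (2−√8)/2 ≈ -0.414214.
candidate 1: (m,n)=(-4,6) → π∥ = -4+6·λ ≈ 10.485281, π⊥ = -4+6·λ' ≈ -6.485281 ∉ [-0.9, 0.1) ⇒ out
candidate 2: (m,n)=(2,5) → π∥ = 2+5·λ ≈ 14.071068, π⊥ = 2+5·λ' ≈ -0.071068 ∈ [-0.9, 0.1) ⇒ IN Λ
candidate 3: (m,n)=(-2,-8) → π∥ = -2-8·λ ≈ -21.313708, π⊥ = -2-8·λ' ≈ 1.313708 ∉ [-0.9, 0.1) ⇒ out
candidate 4: (m,n)=(1,2) → π∥ = 1+2·λ ≈ 5.828427, π⊥ = 1+2·λ' ≈ 0.171573 ∉ [-0.9, 0.1) ⇒ out
candidate 5: (m,n)=(-2,-4) → π∥ = -2-4·λ ≈ -11.656854, π⊥ = -2-4·λ' ≈ -0.343146 ∈ [-0.9, 0.1) ⇒ IN Λ
candidate 6: (m,n)=(-2,2) → π∥ = -2+2·λ ≈ 2.828427, π⊥ = -2+2·λ' ≈ -2.828427 ∉ [-0.9, 0.1) ⇒ out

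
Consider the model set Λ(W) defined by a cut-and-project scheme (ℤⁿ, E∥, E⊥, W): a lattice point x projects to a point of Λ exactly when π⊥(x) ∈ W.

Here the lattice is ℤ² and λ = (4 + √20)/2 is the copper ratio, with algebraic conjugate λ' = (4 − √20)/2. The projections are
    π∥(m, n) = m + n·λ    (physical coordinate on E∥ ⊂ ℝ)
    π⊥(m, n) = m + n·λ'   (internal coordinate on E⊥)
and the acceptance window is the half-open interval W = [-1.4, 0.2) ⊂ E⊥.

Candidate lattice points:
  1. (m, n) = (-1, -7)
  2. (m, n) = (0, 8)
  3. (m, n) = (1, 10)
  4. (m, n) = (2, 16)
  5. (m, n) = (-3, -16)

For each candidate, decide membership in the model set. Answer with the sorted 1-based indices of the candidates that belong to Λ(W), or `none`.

3

λ' = (4−√20)/2 ≈ -0.236068.
[1] lift (-1,-7): star map gives 0.652476; window check -1.4 ≤ 0.652476 < 0.2 is false → out
[2] lift (0,8): star map gives -1.888544; window check -1.4 ≤ -1.888544 < 0.2 is false → out
[3] lift (1,10): star map gives -1.360680; window check -1.4 ≤ -1.360680 < 0.2 is true → IN Λ
[4] lift (2,16): star map gives -1.777088; window check -1.4 ≤ -1.777088 < 0.2 is false → out
[5] lift (-3,-16): star map gives 0.777088; window check -1.4 ≤ 0.777088 < 0.2 is false → out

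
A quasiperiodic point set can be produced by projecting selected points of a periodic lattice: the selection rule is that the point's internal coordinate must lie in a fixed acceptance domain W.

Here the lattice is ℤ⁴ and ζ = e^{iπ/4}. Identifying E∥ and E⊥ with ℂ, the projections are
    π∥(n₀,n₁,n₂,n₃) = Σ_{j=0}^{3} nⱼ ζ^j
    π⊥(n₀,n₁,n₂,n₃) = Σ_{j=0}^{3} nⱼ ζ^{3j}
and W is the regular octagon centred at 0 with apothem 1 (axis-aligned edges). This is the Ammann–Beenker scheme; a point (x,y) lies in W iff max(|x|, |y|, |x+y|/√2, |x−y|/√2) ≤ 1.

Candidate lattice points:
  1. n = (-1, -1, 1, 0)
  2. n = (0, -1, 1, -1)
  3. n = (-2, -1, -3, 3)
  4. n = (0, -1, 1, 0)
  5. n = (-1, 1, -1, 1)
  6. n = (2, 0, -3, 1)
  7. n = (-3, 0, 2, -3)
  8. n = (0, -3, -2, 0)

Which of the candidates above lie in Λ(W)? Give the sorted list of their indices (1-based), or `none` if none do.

none

With ζ = e^{iπ/4} the internal vectors are ζ^0,ζ^3,ζ^6,ζ^9.
#1 (-1, -1, 1, 0): internal (-0.29289, -1.70711); octagon support 1.70711 vs apothem 1 → ∉ W
#2 (0, -1, 1, -1): internal (0.00000, -2.41421); octagon support 2.41421 vs apothem 1 → ∉ W
#3 (-2, -1, -3, 3): internal (0.82843, 4.41421); octagon support 4.41421 vs apothem 1 → ∉ W
#4 (0, -1, 1, 0): internal (0.70711, -1.70711); octagon support 1.70711 vs apothem 1 → ∉ W
#5 (-1, 1, -1, 1): internal (-1.00000, 2.41421); octagon support 2.41421 vs apothem 1 → ∉ W
#6 (2, 0, -3, 1): internal (2.70711, 3.70711); octagon support 4.53553 vs apothem 1 → ∉ W
#7 (-3, 0, 2, -3): internal (-5.12132, -4.12132); octagon support 6.53553 vs apothem 1 → ∉ W
#8 (0, -3, -2, 0): internal (2.12132, -0.12132); octagon support 2.12132 vs apothem 1 → ∉ W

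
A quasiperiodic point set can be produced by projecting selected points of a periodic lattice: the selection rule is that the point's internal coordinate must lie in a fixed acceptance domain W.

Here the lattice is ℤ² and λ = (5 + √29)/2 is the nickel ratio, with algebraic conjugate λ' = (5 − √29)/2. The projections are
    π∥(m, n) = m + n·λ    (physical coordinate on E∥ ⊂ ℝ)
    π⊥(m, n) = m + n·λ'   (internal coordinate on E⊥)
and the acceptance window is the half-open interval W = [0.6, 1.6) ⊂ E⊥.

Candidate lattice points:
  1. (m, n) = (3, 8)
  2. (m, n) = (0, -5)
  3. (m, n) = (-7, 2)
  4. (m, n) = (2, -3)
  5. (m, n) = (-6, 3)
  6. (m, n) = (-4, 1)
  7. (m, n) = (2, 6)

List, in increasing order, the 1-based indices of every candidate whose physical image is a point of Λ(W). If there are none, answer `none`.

1, 2, 7

λ' = (5−√29)/2 ≈ -0.192582.
#1 (3,8): internal coord 3 + (8)·λ' = +1.459341; +1.459341 ∈ [0.6, 1.6) → IN Λ
#2 (0,-5): internal coord 0 + (-5)·λ' = +0.962912; +0.962912 ∈ [0.6, 1.6) → IN Λ
#3 (-7,2): internal coord -7 + (2)·λ' = -7.385165; -7.385165 ∉ [0.6, 1.6) → out
#4 (2,-3): internal coord 2 + (-3)·λ' = +2.577747; +2.577747 ∉ [0.6, 1.6) → out
#5 (-6,3): internal coord -6 + (3)·λ' = -6.577747; -6.577747 ∉ [0.6, 1.6) → out
#6 (-4,1): internal coord -4 + (1)·λ' = -4.192582; -4.192582 ∉ [0.6, 1.6) → out
#7 (2,6): internal coord 2 + (6)·λ' = +0.844506; +0.844506 ∈ [0.6, 1.6) → IN Λ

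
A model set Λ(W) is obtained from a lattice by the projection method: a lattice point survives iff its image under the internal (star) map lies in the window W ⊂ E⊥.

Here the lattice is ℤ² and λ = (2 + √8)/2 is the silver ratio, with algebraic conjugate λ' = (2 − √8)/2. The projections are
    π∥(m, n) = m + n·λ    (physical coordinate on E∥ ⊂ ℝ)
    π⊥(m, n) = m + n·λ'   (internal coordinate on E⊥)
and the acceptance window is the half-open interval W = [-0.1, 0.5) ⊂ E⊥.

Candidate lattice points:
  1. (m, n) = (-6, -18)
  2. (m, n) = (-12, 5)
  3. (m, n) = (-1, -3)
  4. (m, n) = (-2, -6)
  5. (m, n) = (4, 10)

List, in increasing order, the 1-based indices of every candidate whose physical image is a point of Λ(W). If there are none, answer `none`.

3, 4

λ' = (2−√8)/2 ≈ -0.41421.
#1 (-6,-18): internal coord -6 + (-18)·λ' = +1.45584; +1.45584 ∉ [-0.1, 0.5) → out
#2 (-12,5): internal coord -12 + (5)·λ' = -14.07107; -14.07107 ∉ [-0.1, 0.5) → out
#3 (-1,-3): internal coord -1 + (-3)·λ' = +0.24264; +0.24264 ∈ [-0.1, 0.5) → IN Λ
#4 (-2,-6): internal coord -2 + (-6)·λ' = +0.48528; +0.48528 ∈ [-0.1, 0.5) → IN Λ
#5 (4,10): internal coord 4 + (10)·λ' = -0.14214; -0.14214 ∉ [-0.1, 0.5) → out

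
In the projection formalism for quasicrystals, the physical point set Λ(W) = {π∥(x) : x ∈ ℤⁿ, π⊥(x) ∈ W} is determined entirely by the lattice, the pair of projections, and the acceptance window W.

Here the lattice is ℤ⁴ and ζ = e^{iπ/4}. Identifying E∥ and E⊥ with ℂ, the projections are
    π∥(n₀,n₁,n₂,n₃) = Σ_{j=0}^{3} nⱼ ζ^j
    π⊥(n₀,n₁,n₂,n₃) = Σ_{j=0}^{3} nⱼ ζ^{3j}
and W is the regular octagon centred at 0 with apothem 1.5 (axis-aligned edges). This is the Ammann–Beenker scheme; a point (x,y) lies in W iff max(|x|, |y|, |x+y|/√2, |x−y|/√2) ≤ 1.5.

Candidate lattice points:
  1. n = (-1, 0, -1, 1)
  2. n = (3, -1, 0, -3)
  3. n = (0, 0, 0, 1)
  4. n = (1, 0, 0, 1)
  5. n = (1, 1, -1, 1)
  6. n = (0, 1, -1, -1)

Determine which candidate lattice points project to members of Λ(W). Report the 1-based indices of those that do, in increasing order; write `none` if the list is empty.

Internal map: ζ^{3j} for j=0..3 gives (1,0), (−√2/2,√2/2), (0,−1), (√2/2,√2/2).
#1 (-1, 0, -1, 1): internal (-0.29289, 1.70711); octagon support 1.70711 vs apothem 1.5 → ∉ W
#2 (3, -1, 0, -3): internal (1.58579, -2.82843); octagon support 3.12132 vs apothem 1.5 → ∉ W
#3 (0, 0, 0, 1): internal (0.70711, 0.70711); octagon support 1.00000 vs apothem 1.5 → ∈ W
#4 (1, 0, 0, 1): internal (1.70711, 0.70711); octagon support 1.70711 vs apothem 1.5 → ∉ W
#5 (1, 1, -1, 1): internal (1.00000, 2.41421); octagon support 2.41421 vs apothem 1.5 → ∉ W
#6 (0, 1, -1, -1): internal (-1.41421, 1.00000); octagon support 1.70711 vs apothem 1.5 → ∉ W

3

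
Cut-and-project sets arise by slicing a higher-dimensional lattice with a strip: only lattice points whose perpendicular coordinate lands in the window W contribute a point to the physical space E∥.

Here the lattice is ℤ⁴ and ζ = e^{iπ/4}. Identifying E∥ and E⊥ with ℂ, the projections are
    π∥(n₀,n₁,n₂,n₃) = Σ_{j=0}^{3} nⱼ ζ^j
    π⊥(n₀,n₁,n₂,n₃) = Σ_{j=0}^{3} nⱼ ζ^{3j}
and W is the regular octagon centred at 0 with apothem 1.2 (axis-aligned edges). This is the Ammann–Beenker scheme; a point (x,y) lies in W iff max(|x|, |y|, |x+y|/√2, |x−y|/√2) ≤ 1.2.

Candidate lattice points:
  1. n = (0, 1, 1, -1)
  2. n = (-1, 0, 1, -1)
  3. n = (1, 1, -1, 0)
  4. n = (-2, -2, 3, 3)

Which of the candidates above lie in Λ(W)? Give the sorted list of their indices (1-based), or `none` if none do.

none

π⊥(n) = n₀ + n₁ζ³ + n₂ζ⁶ + n₃ζ⁹ where ζ = e^{iπ/4}.
#1 (0, 1, 1, -1): internal (-1.4142, -1.0000); octagon support 1.7071 vs apothem 1.2 → ∉ W
#2 (-1, 0, 1, -1): internal (-1.7071, -1.7071); octagon support 2.4142 vs apothem 1.2 → ∉ W
#3 (1, 1, -1, 0): internal (0.2929, 1.7071); octagon support 1.7071 vs apothem 1.2 → ∉ W
#4 (-2, -2, 3, 3): internal (1.5355, -2.2929); octagon support 2.7071 vs apothem 1.2 → ∉ W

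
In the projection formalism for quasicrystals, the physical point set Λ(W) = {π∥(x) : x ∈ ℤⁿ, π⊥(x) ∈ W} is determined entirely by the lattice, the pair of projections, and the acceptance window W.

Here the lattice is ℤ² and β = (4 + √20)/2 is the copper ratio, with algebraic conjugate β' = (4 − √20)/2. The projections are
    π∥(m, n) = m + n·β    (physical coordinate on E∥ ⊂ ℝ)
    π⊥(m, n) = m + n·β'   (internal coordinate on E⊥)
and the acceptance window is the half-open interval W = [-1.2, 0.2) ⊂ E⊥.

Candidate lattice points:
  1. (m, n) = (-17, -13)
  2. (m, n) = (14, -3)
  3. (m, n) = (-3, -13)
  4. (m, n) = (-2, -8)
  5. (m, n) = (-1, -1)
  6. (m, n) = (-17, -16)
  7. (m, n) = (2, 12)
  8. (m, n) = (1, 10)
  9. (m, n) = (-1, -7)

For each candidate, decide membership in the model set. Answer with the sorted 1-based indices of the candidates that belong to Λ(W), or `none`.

β' = (4−√20)/2 ≈ -0.2361.
#1 (-17,-13): internal coord -17 + (-13)·β' = -13.9311; -13.9311 ∉ [-1.2, 0.2) → out
#2 (14,-3): internal coord 14 + (-3)·β' = +14.7082; +14.7082 ∉ [-1.2, 0.2) → out
#3 (-3,-13): internal coord -3 + (-13)·β' = +0.0689; +0.0689 ∈ [-1.2, 0.2) → IN Λ
#4 (-2,-8): internal coord -2 + (-8)·β' = -0.1115; -0.1115 ∈ [-1.2, 0.2) → IN Λ
#5 (-1,-1): internal coord -1 + (-1)·β' = -0.7639; -0.7639 ∈ [-1.2, 0.2) → IN Λ
#6 (-17,-16): internal coord -17 + (-16)·β' = -13.2229; -13.2229 ∉ [-1.2, 0.2) → out
#7 (2,12): internal coord 2 + (12)·β' = -0.8328; -0.8328 ∈ [-1.2, 0.2) → IN Λ
#8 (1,10): internal coord 1 + (10)·β' = -1.3607; -1.3607 ∉ [-1.2, 0.2) → out
#9 (-1,-7): internal coord -1 + (-7)·β' = +0.6525; +0.6525 ∉ [-1.2, 0.2) → out

3, 4, 5, 7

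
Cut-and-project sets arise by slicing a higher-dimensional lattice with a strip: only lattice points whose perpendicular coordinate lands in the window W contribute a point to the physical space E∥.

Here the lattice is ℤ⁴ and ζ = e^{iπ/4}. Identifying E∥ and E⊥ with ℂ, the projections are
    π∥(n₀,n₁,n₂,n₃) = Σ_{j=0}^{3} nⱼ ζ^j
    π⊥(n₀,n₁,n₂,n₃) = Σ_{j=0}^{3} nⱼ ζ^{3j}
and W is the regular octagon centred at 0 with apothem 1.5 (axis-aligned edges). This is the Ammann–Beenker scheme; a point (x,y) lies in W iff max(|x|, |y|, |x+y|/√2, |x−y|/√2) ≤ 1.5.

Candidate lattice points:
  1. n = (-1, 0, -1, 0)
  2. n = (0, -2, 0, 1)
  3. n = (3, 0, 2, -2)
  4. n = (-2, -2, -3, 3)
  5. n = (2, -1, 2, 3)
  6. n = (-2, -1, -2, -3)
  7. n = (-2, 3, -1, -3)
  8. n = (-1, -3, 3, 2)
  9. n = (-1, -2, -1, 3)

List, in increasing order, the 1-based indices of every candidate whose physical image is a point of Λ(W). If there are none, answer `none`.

With ζ = e^{iπ/4} the internal vectors are ζ^0,ζ^3,ζ^6,ζ^9.
candidate 1: n = (-1, 0, -1, 0) → π⊥ ≈ (-1.00000, +1.00000); max(|x|,|y|,|x±y|/√2) = 1.41421 ≤ 1.5 ⇒ ∈ W
candidate 2: n = (0, -2, 0, 1) → π⊥ ≈ (+2.12132, -0.70711); max(|x|,|y|,|x±y|/√2) = 2.12132 > 1.5 ⇒ ∉ W
candidate 3: n = (3, 0, 2, -2) → π⊥ ≈ (+1.58579, -3.41421); max(|x|,|y|,|x±y|/√2) = 3.53553 > 1.5 ⇒ ∉ W
candidate 4: n = (-2, -2, -3, 3) → π⊥ ≈ (+1.53553, +3.70711); max(|x|,|y|,|x±y|/√2) = 3.70711 > 1.5 ⇒ ∉ W
candidate 5: n = (2, -1, 2, 3) → π⊥ ≈ (+4.82843, -0.58579); max(|x|,|y|,|x±y|/√2) = 4.82843 > 1.5 ⇒ ∉ W
candidate 6: n = (-2, -1, -2, -3) → π⊥ ≈ (-3.41421, -0.82843); max(|x|,|y|,|x±y|/√2) = 3.41421 > 1.5 ⇒ ∉ W
candidate 7: n = (-2, 3, -1, -3) → π⊥ ≈ (-6.24264, +1.00000); max(|x|,|y|,|x±y|/√2) = 6.24264 > 1.5 ⇒ ∉ W
candidate 8: n = (-1, -3, 3, 2) → π⊥ ≈ (+2.53553, -3.70711); max(|x|,|y|,|x±y|/√2) = 4.41421 > 1.5 ⇒ ∉ W
candidate 9: n = (-1, -2, -1, 3) → π⊥ ≈ (+2.53553, +1.70711); max(|x|,|y|,|x±y|/√2) = 3.00000 > 1.5 ⇒ ∉ W

1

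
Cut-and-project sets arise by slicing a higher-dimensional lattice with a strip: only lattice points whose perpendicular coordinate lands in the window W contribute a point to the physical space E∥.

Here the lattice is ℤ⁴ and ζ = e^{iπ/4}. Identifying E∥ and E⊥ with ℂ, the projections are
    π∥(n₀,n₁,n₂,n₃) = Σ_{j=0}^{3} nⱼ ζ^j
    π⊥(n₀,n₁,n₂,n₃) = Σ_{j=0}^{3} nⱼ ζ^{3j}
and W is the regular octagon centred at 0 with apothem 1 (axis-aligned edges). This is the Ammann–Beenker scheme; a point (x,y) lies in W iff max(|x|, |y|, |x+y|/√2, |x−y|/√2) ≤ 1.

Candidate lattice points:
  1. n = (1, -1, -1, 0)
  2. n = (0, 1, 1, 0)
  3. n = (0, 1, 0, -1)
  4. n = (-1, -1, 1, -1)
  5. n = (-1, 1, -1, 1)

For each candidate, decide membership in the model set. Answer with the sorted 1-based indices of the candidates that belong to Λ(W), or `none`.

π⊥(n) = n₀ + n₁ζ³ + n₂ζ⁶ + n₃ζ⁹ where ζ = e^{iπ/4}.
candidate 1: n = (1, -1, -1, 0) → π⊥ ≈ (+1.7071, +0.2929); max(|x|,|y|,|x±y|/√2) = 1.7071 > 1 ⇒ ∉ W
candidate 2: n = (0, 1, 1, 0) → π⊥ ≈ (-0.7071, -0.2929); max(|x|,|y|,|x±y|/√2) = 0.7071 ≤ 1 ⇒ ∈ W
candidate 3: n = (0, 1, 0, -1) → π⊥ ≈ (-1.4142, +0.0000); max(|x|,|y|,|x±y|/√2) = 1.4142 > 1 ⇒ ∉ W
candidate 4: n = (-1, -1, 1, -1) → π⊥ ≈ (-1.0000, -2.4142); max(|x|,|y|,|x±y|/√2) = 2.4142 > 1 ⇒ ∉ W
candidate 5: n = (-1, 1, -1, 1) → π⊥ ≈ (-1.0000, +2.4142); max(|x|,|y|,|x±y|/√2) = 2.4142 > 1 ⇒ ∉ W

2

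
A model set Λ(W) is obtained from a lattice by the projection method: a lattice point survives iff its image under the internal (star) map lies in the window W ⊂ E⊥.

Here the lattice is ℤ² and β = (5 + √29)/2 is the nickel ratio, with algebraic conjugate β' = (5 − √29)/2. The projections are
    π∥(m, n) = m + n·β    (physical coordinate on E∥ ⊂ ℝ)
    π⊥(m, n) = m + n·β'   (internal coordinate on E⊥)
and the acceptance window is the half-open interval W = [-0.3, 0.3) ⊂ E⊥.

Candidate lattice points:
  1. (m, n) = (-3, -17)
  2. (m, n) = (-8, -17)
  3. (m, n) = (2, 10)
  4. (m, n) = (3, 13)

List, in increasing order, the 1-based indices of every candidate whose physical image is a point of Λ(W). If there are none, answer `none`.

1, 3

β' = (5−√29)/2 ≈ -0.19258.
candidate 1: (m,n)=(-3,-17) → π∥ = -3-17·β ≈ -91.27390, π⊥ = -3-17·β' ≈ 0.27390 ∈ [-0.3, 0.3) ⇒ IN Λ
candidate 2: (m,n)=(-8,-17) → π∥ = -8-17·β ≈ -96.27390, π⊥ = -8-17·β' ≈ -4.72610 ∉ [-0.3, 0.3) ⇒ out
candidate 3: (m,n)=(2,10) → π∥ = 2+10·β ≈ 53.92582, π⊥ = 2+10·β' ≈ 0.07418 ∈ [-0.3, 0.3) ⇒ IN Λ
candidate 4: (m,n)=(3,13) → π∥ = 3+13·β ≈ 70.50357, π⊥ = 3+13·β' ≈ 0.49643 ∉ [-0.3, 0.3) ⇒ out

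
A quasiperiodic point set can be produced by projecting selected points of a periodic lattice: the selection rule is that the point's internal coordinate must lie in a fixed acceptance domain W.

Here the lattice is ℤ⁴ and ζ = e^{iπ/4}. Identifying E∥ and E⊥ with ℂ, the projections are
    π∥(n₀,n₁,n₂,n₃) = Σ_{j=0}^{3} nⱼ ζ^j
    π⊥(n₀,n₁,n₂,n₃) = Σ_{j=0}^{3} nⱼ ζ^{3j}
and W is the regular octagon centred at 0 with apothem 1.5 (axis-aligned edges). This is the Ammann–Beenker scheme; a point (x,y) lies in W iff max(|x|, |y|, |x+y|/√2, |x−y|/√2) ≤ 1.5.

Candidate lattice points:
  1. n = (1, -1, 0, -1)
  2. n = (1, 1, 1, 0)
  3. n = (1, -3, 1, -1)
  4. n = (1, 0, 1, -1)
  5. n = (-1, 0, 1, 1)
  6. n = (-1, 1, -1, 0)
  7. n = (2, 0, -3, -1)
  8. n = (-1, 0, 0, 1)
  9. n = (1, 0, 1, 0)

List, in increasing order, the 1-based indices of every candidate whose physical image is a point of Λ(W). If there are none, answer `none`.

With ζ = e^{iπ/4} the internal vectors are ζ^0,ζ^3,ζ^6,ζ^9.
candidate 1: n = (1, -1, 0, -1) → π⊥ ≈ (+1.000000, -1.414214); max(|x|,|y|,|x±y|/√2) = 1.707107 > 1.5 ⇒ ∉ W
candidate 2: n = (1, 1, 1, 0) → π⊥ ≈ (+0.292893, -0.292893); max(|x|,|y|,|x±y|/√2) = 0.414214 ≤ 1.5 ⇒ ∈ W
candidate 3: n = (1, -3, 1, -1) → π⊥ ≈ (+2.414214, -3.828427); max(|x|,|y|,|x±y|/√2) = 4.414214 > 1.5 ⇒ ∉ W
candidate 4: n = (1, 0, 1, -1) → π⊥ ≈ (+0.292893, -1.707107); max(|x|,|y|,|x±y|/√2) = 1.707107 > 1.5 ⇒ ∉ W
candidate 5: n = (-1, 0, 1, 1) → π⊥ ≈ (-0.292893, -0.292893); max(|x|,|y|,|x±y|/√2) = 0.414214 ≤ 1.5 ⇒ ∈ W
candidate 6: n = (-1, 1, -1, 0) → π⊥ ≈ (-1.707107, +1.707107); max(|x|,|y|,|x±y|/√2) = 2.414214 > 1.5 ⇒ ∉ W
candidate 7: n = (2, 0, -3, -1) → π⊥ ≈ (+1.292893, +2.292893); max(|x|,|y|,|x±y|/√2) = 2.535534 > 1.5 ⇒ ∉ W
candidate 8: n = (-1, 0, 0, 1) → π⊥ ≈ (-0.292893, +0.707107); max(|x|,|y|,|x±y|/√2) = 0.707107 ≤ 1.5 ⇒ ∈ W
candidate 9: n = (1, 0, 1, 0) → π⊥ ≈ (+1.000000, -1.000000); max(|x|,|y|,|x±y|/√2) = 1.414214 ≤ 1.5 ⇒ ∈ W

2, 5, 8, 9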